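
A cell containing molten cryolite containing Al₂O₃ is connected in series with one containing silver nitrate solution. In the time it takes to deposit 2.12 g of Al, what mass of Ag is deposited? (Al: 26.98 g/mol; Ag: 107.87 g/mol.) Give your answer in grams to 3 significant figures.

25.4 g

n(Al) = 2.12 / 26.98 = 0.07858 mol
Al³⁺ + 3e⁻ → Al, so n(e⁻) = 3 × 0.07858 = 0.2357 mol
Same current for the same time ⇒ same n(e⁻) = 0.2357 mol in both cells.
Ag⁺ + e⁻ → Ag, so n(Ag) = 0.2357 mol
m(Ag) = 0.2357 × 107.87 = 25.4 g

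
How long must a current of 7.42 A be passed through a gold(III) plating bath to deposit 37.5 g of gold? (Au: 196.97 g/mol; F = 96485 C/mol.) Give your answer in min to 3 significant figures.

124 min

n(Au) = 37.5 / 196.97 = 0.1904 mol
Au³⁺ + 3e⁻ → Au, so n(e⁻) = 3 × 0.1904 = 0.5712 mol
Q = 0.5712 × 96485 = 55110 C
t = Q / I = 55110 / 7.42 = 7427 s = 124 min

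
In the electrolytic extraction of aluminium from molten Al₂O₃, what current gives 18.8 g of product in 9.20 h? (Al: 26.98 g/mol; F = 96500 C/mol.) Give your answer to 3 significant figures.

6.09 A

n(Al) = 18.8 / 26.98 = 0.6968 mol
Al³⁺ + 3e⁻ → Al, so n(e⁻) = 3 × 0.6968 = 2.090 mol
Q = 2.090 × 96500 = 2.017×10^5 C
I = Q / t = 2.017×10^5 / 33120 s = 6.09 A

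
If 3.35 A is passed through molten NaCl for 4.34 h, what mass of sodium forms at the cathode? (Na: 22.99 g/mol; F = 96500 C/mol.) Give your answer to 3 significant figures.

12.5 g

Q = It = 3.35 × 15624 = 52340 C
n(e⁻) = Q/F = 52340/96500 = 0.5424 mol
Na⁺ + e⁻ → Na, so n(Na) = 0.5424 mol
m = 0.5424 × 22.99 = 12.5 g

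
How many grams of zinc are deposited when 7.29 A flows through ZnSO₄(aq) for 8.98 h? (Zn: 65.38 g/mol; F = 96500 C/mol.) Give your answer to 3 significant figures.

79.8 g

Q = It = 7.29 × 32328 = 2.357×10^5 C
n(e⁻) = 2.357×10^5 / 96500 = 2.442 mol
Zn²⁺ + 2e⁻ → Zn, so n(Zn) = 2.442 / 2 = 1.221 mol
m = 1.221 × 65.38 = 79.8 g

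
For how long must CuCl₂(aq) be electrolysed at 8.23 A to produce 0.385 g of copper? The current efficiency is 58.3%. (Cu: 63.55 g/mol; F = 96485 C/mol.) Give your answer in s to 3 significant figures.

n(Cu) = 0.385 / 63.55 = 0.006058 mol
Cu²⁺ + 2e⁻ → Cu, so n(e⁻) = 2 × 0.006058 = 0.01212 mol
Q = 0.01212 × 96485 / 0.583 = 2006 C
t = Q / I = 2006 / 8.23 = 243.7 s

244 s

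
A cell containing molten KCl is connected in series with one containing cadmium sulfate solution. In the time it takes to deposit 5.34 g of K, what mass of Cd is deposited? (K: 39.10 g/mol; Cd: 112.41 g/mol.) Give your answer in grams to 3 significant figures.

7.68 g

n(K) = 5.34 / 39.10 = 0.1366 mol
K⁺ + e⁻ → K, so n(e⁻) = 0.1366 mol
In series, the same 0.1366 mol of electrons flows through the second cell.
Cd²⁺ + 2e⁻ → Cd, so n(Cd) = 0.1366 / 2 = 0.06830 mol
m(Cd) = 0.06830 × 112.41 = 7.68 g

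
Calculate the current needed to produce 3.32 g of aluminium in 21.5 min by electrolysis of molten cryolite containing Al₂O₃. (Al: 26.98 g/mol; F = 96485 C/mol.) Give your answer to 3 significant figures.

n(Al) = 3.32 / 26.98 = 0.1231 mol
Al³⁺ + 3e⁻ → Al, so n(e⁻) = 3 × 0.1231 = 0.3693 mol
Q = 0.3693 × 96485 = 35630 C
I = Q / t = 35630 / 1290 s = 27.6 A

27.6 A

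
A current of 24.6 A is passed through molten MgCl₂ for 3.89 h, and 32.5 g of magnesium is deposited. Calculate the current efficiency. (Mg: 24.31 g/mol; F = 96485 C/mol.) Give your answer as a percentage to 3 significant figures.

74.9%

Q = 24.6 × 14004 = 3.445×10^5 C
n(e⁻) = 3.445×10^5 / 96485 = 3.571 mol
Mg²⁺ + 2e⁻ → Mg, so theoretical n(Mg) = 1.786 mol → 43.42 g
Efficiency = 32.5 / 43.42 = 0.7485 = 74.9%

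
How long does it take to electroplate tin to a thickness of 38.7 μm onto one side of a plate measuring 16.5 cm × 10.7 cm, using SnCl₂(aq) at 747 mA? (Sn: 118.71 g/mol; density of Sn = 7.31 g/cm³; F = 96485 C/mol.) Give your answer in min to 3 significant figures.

181 min

Plated area = 16.5 × 10.7 = 176.6 cm²
Volume = 176.6 × 38.7×10⁻⁴ cm = 0.6834 cm³
m(Sn) = 0.6834 × 7.31 = 4.996 g
n(Sn) = 4.996 / 118.71 = 0.04209 mol; n(e⁻) = 2 × 0.04209 = 0.08418 mol
Q = 0.08418 × 96485 = 8122 C
t = 8122 / 0.747 = 10870 s = 181 min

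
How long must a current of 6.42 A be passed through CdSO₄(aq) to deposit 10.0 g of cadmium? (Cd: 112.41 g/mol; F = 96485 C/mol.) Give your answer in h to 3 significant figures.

0.743 h

n(Cd) = 10.0 / 112.41 = 0.08896 mol
Cd²⁺ + 2e⁻ → Cd, so n(e⁻) = 2 × 0.08896 = 0.1779 mol
Q = 0.1779 × 96485 = 17160 C
t = Q / I = 17160 / 6.42 = 2673 s = 0.743 h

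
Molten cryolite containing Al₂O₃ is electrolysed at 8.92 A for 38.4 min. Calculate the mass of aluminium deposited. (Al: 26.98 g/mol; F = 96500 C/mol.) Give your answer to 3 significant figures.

1.92 g

Q = 8.92 A × 2304 s = 20550 C
Moles of electrons = 20550 / 96500 = 0.2130 mol
Al³⁺ + 3e⁻ → Al, so n(Al) = 0.2130 / 3 = 0.07100 mol
m = 0.07100 × 26.98 = 1.92 g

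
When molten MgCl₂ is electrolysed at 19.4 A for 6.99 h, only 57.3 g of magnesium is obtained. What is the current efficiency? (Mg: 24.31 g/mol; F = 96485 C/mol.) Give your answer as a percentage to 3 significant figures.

93.2%

Q = 19.4 × 25164 = 4.882×10^5 C
n(e⁻) = 4.882×10^5 / 96485 = 5.060 mol
Mg²⁺ + 2e⁻ → Mg, so theoretical n(Mg) = 2.530 mol → 61.50 g
Efficiency = 57.3 / 61.50 = 0.9317 = 93.2%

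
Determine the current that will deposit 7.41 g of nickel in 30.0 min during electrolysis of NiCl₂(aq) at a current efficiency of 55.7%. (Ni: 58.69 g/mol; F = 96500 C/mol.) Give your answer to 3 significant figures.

24.3 A

n(Ni) = 7.41 / 58.69 = 0.1263 mol
Ni²⁺ + 2e⁻ → Ni, so n(e⁻) = 2 × 0.1263 = 0.2526 mol
Q = 0.2526 × 96500 / 0.557 = 43760 C
I = Q / t = 43760 / 1800 s = 24.3 A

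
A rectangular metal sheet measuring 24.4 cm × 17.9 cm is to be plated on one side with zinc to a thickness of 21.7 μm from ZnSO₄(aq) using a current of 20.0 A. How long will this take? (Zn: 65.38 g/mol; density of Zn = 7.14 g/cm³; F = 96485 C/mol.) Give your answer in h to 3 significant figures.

0.277 h

Plated area = 24.4 × 17.9 = 436.8 cm²
Volume = 436.8 × 21.7×10⁻⁴ cm = 0.9479 cm³
m(Zn) = 0.9479 × 7.14 = 6.768 g
n(Zn) = 6.768 / 65.38 = 0.1035 mol; n(e⁻) = 2 × 0.1035 = 0.2070 mol
Q = 0.2070 × 96485 = 19970 C
t = 19970 / 20.0 = 998.5 s = 0.277 h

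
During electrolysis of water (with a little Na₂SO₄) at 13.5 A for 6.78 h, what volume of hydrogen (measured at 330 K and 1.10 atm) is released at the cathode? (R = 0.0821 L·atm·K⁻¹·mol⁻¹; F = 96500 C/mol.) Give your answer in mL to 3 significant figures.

Q = It = 13.5 × 24408 = 3.295×10^5 C
n(e⁻) = 3.295×10^5 / 96500 = 3.415 mol
2H⁺ + 2e⁻ → H₂, so n(H₂) = 3.415 / 2 = 1.708 mol
V = nRT/P = 1.708 × 0.0821 × 330 / 1.10 = 42.07 L
= 42100 mL

42100 mL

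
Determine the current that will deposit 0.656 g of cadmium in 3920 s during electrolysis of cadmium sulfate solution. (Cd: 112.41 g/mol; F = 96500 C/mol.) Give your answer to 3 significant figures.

n(Cd) = 0.656 / 112.41 = 0.005836 mol
Cd²⁺ + 2e⁻ → Cd, so n(e⁻) = 2 × 0.005836 = 0.01167 mol
Q = 0.01167 × 96500 = 1126 C
I = Q / t = 1126 / 3920 s = 0.287 A

0.287 A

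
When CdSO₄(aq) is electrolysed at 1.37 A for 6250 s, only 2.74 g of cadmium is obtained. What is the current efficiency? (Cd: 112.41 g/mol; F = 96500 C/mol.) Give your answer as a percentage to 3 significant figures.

54.9%

Q = 1.37 × 6250 = 8563 C
n(e⁻) = 8563 / 96500 = 0.08874 mol
Cd²⁺ + 2e⁻ → Cd, so theoretical n(Cd) = 0.04437 mol → 4.988 g
Efficiency = 2.74 / 4.988 = 0.5493 = 54.9%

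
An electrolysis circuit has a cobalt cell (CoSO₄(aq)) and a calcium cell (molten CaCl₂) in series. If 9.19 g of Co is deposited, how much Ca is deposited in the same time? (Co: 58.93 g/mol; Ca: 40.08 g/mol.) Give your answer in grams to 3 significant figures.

n(Co) = 9.19 / 58.93 = 0.1559 mol
Co²⁺ + 2e⁻ → Co, so n(e⁻) = 2 × 0.1559 = 0.3118 mol
In series, the same 0.3118 mol of electrons flows through the second cell.
Ca²⁺ + 2e⁻ → Ca, so n(Ca) = 0.3118 / 2 = 0.1559 mol
m(Ca) = 0.1559 × 40.08 = 6.25 g

6.25 g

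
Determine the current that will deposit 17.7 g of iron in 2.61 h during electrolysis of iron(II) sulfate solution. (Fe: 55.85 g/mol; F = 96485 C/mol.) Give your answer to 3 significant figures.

n(Fe) = 17.7 / 55.85 = 0.3169 mol
Fe²⁺ + 2e⁻ → Fe, so n(e⁻) = 2 × 0.3169 = 0.6338 mol
Q = 0.6338 × 96485 = 61150 C
I = Q / t = 61150 / 9396 s = 6.51 A

6.51 A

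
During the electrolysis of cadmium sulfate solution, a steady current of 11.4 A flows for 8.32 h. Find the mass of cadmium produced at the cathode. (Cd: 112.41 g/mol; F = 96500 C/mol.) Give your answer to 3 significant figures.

199 g

Q = It = 11.4 × 29952 = 3.415×10^5 C
Moles of electrons = 3.415×10^5 / 96500 = 3.539 mol
Cd²⁺ + 2e⁻ → Cd, so n(Cd) = 3.539 / 2 = 1.770 mol
m = 1.770 × 112.41 = 199 g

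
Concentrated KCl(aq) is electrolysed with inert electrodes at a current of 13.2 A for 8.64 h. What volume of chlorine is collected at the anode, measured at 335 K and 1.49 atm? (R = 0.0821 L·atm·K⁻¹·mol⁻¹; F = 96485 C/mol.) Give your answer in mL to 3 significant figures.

Q = 13.2 A × 31104 s = 4.106×10^5 C
n(e⁻) = Q/F = 4.106×10^5/96485 = 4.256 mol
2Cl⁻ → Cl₂ + 2e⁻, so n(Cl₂) = 4.256 / 2 = 2.128 mol
V = nRT/P = 2.128 × 0.0821 × 335 / 1.49 = 39.28 L
= 39300 mL

39300 mL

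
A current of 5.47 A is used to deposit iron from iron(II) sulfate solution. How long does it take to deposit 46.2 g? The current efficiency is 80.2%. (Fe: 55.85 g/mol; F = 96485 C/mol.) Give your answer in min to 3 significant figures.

n(Fe) = 46.2 / 55.85 = 0.8272 mol
Fe²⁺ + 2e⁻ → Fe, so n(e⁻) = 2 × 0.8272 = 1.654 mol
Q = 1.654 × 96485 / 0.802 = 1.990×10^5 C
t = Q / I = 1.990×10^5 / 5.47 = 36380 s = 606 min

606 min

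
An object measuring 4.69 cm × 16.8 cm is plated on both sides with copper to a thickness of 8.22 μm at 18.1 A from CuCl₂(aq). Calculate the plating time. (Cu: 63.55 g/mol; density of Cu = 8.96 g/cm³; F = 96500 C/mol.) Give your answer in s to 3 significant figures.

Plated area = 2 × 4.69 × 16.8 = 157.6 cm²
Volume = 157.6 × 8.22×10⁻⁴ cm = 0.1295 cm³
m(Cu) = 0.1295 × 8.96 = 1.160 g
n(Cu) = 1.160 / 63.55 = 0.01825 mol; n(e⁻) = 2 × 0.01825 = 0.03650 mol
Q = 0.03650 × 96500 = 3522 C
t = 3522 / 18.1 = 194.6 s

195 s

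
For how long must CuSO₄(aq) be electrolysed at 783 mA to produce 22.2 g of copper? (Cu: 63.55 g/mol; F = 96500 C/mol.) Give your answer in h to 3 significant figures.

23.9 h

n(Cu) = 22.2 / 63.55 = 0.3493 mol
Cu²⁺ + 2e⁻ → Cu, so n(e⁻) = 2 × 0.3493 = 0.6986 mol
Q = 0.6986 × 96500 = 67410 C
t = Q / I = 67410 / 0.783 = 86090 s = 23.9 h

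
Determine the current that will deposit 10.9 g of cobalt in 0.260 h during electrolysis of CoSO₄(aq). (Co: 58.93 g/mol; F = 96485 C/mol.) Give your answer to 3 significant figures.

38.1 A

n(Co) = 10.9 / 58.93 = 0.1850 mol
Co²⁺ + 2e⁻ → Co, so n(e⁻) = 2 × 0.1850 = 0.3700 mol
Q = 0.3700 × 96485 = 35700 C
I = Q / t = 35700 / 936 s = 38.1 A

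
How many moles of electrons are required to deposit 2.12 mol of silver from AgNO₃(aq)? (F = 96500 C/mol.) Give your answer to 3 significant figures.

2.12 mol

Ag⁺ + e⁻ → Ag, so n(e⁻) = 1 × 2.12 = 2.120 mol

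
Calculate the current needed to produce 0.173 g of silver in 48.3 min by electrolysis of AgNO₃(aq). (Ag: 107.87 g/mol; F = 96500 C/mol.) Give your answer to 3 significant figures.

0.0534 A

n(Ag) = 0.173 / 107.87 = 0.001604 mol
Ag⁺ + e⁻ → Ag, so n(e⁻) = 0.001604 mol
Q = 0.001604 × 96500 = 154.8 C
I = Q / t = 154.8 / 2898 s = 0.0534 A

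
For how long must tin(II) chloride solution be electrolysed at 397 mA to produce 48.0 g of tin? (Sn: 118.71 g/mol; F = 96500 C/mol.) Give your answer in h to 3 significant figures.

54.6 h

n(Sn) = 48.0 / 118.71 = 0.4043 mol
Sn²⁺ + 2e⁻ → Sn, so n(e⁻) = 2 × 0.4043 = 0.8086 mol
Q = 0.8086 × 96500 = 78030 C
t = Q / I = 78030 / 0.397 = 1.965×10^5 s = 54.6 h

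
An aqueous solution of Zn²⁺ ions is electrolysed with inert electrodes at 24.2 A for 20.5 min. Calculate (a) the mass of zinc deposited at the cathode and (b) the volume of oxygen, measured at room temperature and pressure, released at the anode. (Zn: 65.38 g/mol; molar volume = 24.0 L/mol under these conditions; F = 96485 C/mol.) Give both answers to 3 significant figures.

Q = 24.2 × 1230 = 29770 C; n(e⁻) = 29770 / 96485 = 0.3085 mol
Cathode: Zn²⁺ + 2e⁻ → Zn → n(Zn) = 0.3085/2 = 0.1543 mol → 10.1 g
Anode: 2H₂O → O₂ + 4H⁺ + 4e⁻ → n(O₂) = 0.3085/4 = 0.07713 mol → 1.85 L

10.1 g Zn; 1.85 L O₂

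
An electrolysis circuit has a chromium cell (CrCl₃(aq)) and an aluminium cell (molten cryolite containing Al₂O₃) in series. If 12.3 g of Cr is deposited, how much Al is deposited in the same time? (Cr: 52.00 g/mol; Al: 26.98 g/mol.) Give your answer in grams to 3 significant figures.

n(Cr) = 12.3 / 52.00 = 0.2365 mol
Cr³⁺ + 3e⁻ → Cr, so n(e⁻) = 3 × 0.2365 = 0.7095 mol
In series, the same 0.7095 mol of electrons flows through the second cell.
Al³⁺ + 3e⁻ → Al, so n(Al) = 0.7095 / 3 = 0.2365 mol
m(Al) = 0.2365 × 26.98 = 6.38 g

6.38 g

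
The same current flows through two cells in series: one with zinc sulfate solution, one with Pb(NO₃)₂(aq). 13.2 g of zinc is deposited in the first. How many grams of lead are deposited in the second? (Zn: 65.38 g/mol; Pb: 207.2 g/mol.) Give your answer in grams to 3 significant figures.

n(Zn) = 13.2 / 65.38 = 0.2019 mol
Zn²⁺ + 2e⁻ → Zn, so n(e⁻) = 2 × 0.2019 = 0.4038 mol
In series, the same 0.4038 mol of electrons flows through the second cell.
Pb²⁺ + 2e⁻ → Pb, so n(Pb) = 0.4038 / 2 = 0.2019 mol
m(Pb) = 0.2019 × 207.2 = 41.8 g

41.8 g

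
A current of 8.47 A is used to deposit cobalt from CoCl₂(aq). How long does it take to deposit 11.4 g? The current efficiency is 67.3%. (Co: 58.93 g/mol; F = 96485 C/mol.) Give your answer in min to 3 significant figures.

n(Co) = 11.4 / 58.93 = 0.1934 mol
Co²⁺ + 2e⁻ → Co, so n(e⁻) = 2 × 0.1934 = 0.3868 mol
Q = 0.3868 × 96485 / 0.673 = 55450 C
t = Q / I = 55450 / 8.47 = 6547 s = 109 min

109 min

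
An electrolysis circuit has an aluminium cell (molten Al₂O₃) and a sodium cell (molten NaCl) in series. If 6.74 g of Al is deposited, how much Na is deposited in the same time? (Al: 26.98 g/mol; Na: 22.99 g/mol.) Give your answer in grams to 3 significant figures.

n(Al) = 6.74 / 26.98 = 0.2498 mol
Al³⁺ + 3e⁻ → Al, so n(e⁻) = 3 × 0.2498 = 0.7494 mol
Same current for the same time ⇒ same n(e⁻) = 0.7494 mol in both cells.
Na⁺ + e⁻ → Na, so n(Na) = 0.7494 mol
m(Na) = 0.7494 × 22.99 = 17.2 g

17.2 g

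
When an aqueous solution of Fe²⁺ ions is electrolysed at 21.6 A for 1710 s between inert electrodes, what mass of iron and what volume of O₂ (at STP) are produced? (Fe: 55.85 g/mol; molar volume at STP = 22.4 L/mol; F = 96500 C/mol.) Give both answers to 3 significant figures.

Q = 21.6 × 1710 = 36940 C; n(e⁻) = 36940 / 96500 = 0.3828 mol
Cathode: Fe²⁺ + 2e⁻ → Fe → n(Fe) = 0.3828/2 = 0.1914 mol → 10.7 g
Anode: 2H₂O → O₂ + 4H⁺ + 4e⁻ → n(O₂) = 0.3828/4 = 0.09570 mol → 2.14 L

10.7 g Fe; 2.14 L O₂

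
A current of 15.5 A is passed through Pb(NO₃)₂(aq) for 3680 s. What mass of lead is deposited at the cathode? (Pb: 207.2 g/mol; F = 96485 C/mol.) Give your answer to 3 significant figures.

Charge passed = 15.5 × 3680 = 57040 C
n(e⁻) = Q/F = 57040/96485 = 0.5912 mol
Pb²⁺ + 2e⁻ → Pb, so n(Pb) = 0.5912 / 2 = 0.2956 mol
m = 0.2956 × 207.2 = 61.2 g

61.2 g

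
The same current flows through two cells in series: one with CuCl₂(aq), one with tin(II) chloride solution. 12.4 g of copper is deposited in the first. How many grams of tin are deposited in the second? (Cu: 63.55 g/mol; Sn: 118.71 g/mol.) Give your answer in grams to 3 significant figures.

23.2 g

n(Cu) = 12.4 / 63.55 = 0.1951 mol
Cu²⁺ + 2e⁻ → Cu, so n(e⁻) = 2 × 0.1951 = 0.3902 mol
In series, the same 0.3902 mol of electrons flows through the second cell.
Sn²⁺ + 2e⁻ → Sn, so n(Sn) = 0.3902 / 2 = 0.1951 mol
m(Sn) = 0.1951 × 118.71 = 23.2 g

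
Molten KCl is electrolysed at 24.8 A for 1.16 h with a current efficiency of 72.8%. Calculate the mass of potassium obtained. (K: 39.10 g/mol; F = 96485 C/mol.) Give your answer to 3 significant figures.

Q = 24.8 × 4176 = 1.036×10^5 C
n(e⁻) = 1.036×10^5 / 96485 = 1.074 mol
K⁺ + e⁻ → K, so theoretical m(K) = 1.074 × 39.10 = 41.99 g
Actual mass = 72.8% × 41.99 = 30.6 g

30.6 g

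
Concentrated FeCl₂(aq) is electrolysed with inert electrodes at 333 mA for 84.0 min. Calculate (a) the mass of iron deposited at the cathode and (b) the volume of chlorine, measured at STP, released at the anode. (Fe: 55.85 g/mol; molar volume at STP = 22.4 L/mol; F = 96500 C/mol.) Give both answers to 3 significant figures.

Q = 0.333 × 5040 = 1678 C; n(e⁻) = 1678 / 96500 = 0.01739 mol
Cathode: Fe²⁺ + 2e⁻ → Fe → n(Fe) = 0.01739/2 = 0.008695 mol → 0.486 g
Anode: 2Cl⁻ → Cl₂ + 2e⁻ → n(Cl₂) = 0.01739/2 = 0.008695 mol → 0.195 L

0.486 g Fe; 0.195 L Cl₂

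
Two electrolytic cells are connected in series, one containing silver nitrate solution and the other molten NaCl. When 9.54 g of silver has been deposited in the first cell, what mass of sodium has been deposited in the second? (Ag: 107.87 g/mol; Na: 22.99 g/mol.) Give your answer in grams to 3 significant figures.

n(Ag) = 9.54 / 107.87 = 0.08844 mol
Ag⁺ + e⁻ → Ag, so n(e⁻) = 0.08844 mol
In series, the same 0.08844 mol of electrons flows through the second cell.
Na⁺ + e⁻ → Na, so n(Na) = 0.08844 mol
m(Na) = 0.08844 × 22.99 = 2.03 g

2.03 g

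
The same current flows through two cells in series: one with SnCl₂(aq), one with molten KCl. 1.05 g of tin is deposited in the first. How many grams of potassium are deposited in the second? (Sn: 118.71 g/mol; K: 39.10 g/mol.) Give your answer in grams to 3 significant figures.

n(Sn) = 1.05 / 118.71 = 0.008845 mol
Sn²⁺ + 2e⁻ → Sn, so n(e⁻) = 2 × 0.008845 = 0.01769 mol
Same current for the same time ⇒ same n(e⁻) = 0.01769 mol in both cells.
K⁺ + e⁻ → K, so n(K) = 0.01769 mol
m(K) = 0.01769 × 39.10 = 0.692 g

0.692 g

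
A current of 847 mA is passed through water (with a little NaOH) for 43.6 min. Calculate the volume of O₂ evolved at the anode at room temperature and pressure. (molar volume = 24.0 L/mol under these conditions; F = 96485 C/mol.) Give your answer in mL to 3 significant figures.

Q = 0.847 A × 2616 s = 2216 C
Moles of electrons = 2216 / 96485 = 0.02297 mol
2H₂O → O₂ + 4H⁺ + 4e⁻, so n(O₂) = 0.02297 / 4 = 0.005743 mol
V = 0.005743 × 24.0 = 0.1378 L
= 138 mL

138 mL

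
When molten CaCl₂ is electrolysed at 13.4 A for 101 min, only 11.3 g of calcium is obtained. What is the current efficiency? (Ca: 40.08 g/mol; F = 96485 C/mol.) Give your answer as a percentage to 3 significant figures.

67.0%

Q = 13.4 × 6060 = 81200 C
n(e⁻) = 81200 / 96485 = 0.8416 mol
Ca²⁺ + 2e⁻ → Ca, so theoretical n(Ca) = 0.4208 mol → 16.87 g
Efficiency = 11.3 / 16.87 = 0.6698 = 67.0%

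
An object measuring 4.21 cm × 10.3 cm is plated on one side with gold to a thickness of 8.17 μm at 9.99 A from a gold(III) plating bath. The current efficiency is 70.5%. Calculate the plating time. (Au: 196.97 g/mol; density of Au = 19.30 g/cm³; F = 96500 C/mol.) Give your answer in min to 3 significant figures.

Plated area = 4.21 × 10.3 = 43.36 cm²
Volume = 43.36 × 8.17×10⁻⁴ cm = 0.03543 cm³
m(Au) = 0.03543 × 19.30 = 0.6838 g
n(Au) = 0.6838 / 196.97 = 0.003472 mol; n(e⁻) = 3 × 0.003472 = 0.01042 mol
Q = 0.01042 × 96500 / 0.705 = 1426 C
t = 1426 / 9.99 = 142.7 s = 2.38 min

2.38 min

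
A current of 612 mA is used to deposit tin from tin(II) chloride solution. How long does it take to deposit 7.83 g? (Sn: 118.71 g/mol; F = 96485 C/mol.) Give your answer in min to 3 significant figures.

347 min

n(Sn) = 7.83 / 118.71 = 0.06596 mol
Sn²⁺ + 2e⁻ → Sn, so n(e⁻) = 2 × 0.06596 = 0.1319 mol
Q = 0.1319 × 96485 = 12730 C
t = Q / I = 12730 / 0.612 = 20800 s = 347 min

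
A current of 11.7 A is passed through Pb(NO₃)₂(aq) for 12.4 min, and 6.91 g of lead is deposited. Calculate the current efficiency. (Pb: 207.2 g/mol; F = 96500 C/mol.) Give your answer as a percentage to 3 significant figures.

73.9%

Q = 11.7 × 744 = 8705 C
n(e⁻) = 8705 / 96500 = 0.09021 mol
Pb²⁺ + 2e⁻ → Pb, so theoretical n(Pb) = 0.04511 mol → 9.347 g
Efficiency = 6.91 / 9.347 = 0.7393 = 73.9%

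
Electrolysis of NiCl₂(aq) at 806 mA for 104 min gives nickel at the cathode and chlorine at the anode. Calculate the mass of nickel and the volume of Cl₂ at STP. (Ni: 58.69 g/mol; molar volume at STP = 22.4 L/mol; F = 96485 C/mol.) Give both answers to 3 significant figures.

Q = 0.806 × 6240 = 5029 C; n(e⁻) = 5029 / 96485 = 0.05212 mol
Cathode: Ni²⁺ + 2e⁻ → Ni → n(Ni) = 0.05212/2 = 0.02606 mol → 1.53 g
Anode: 2Cl⁻ → Cl₂ + 2e⁻ → n(Cl₂) = 0.05212/2 = 0.02606 mol → 0.584 L

1.53 g Ni; 0.584 L Cl₂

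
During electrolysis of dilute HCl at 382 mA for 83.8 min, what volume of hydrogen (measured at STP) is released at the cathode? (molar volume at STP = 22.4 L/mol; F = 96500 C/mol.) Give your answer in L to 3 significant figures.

Charge passed = 0.382 × 5028 = 1921 C
Moles of electrons = 1921 / 96500 = 0.01991 mol
2H⁺ + 2e⁻ → H₂, so n(H₂) = 0.01991 / 2 = 0.009955 mol
V = 0.009955 × 22.4 = 0.2230 L

0.223 L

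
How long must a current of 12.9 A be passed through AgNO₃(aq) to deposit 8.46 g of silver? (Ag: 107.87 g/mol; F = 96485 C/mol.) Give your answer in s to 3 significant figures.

587 s

n(Ag) = 8.46 / 107.87 = 0.07843 mol
Ag⁺ + e⁻ → Ag, so n(e⁻) = 0.07843 mol
Q = 0.07843 × 96485 = 7567 C
t = Q / I = 7567 / 12.9 = 586.6 s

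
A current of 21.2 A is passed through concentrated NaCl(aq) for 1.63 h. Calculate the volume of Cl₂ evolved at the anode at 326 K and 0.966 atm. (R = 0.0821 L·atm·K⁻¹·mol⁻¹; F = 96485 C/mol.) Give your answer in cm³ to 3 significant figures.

17900 cm³

Charge passed = 21.2 × 5868 = 1.244×10^5 C
Moles of electrons = 1.244×10^5 / 96485 = 1.289 mol
2Cl⁻ → Cl₂ + 2e⁻, so n(Cl₂) = 1.289 / 2 = 0.6445 mol
V = nRT/P = 0.6445 × 0.0821 × 326 / 0.966 = 17.86 L
= 17900 cm³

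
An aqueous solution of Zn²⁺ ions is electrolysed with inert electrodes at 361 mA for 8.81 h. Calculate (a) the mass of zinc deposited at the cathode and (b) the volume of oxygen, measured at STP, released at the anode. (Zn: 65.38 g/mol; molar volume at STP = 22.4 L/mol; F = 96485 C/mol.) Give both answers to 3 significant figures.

Q = 0.361 × 31716 = 11450 C; n(e⁻) = 11450 / 96485 = 0.1187 mol
Cathode: Zn²⁺ + 2e⁻ → Zn → n(Zn) = 0.1187/2 = 0.05935 mol → 3.88 g
Anode: 2H₂O → O₂ + 4H⁺ + 4e⁻ → n(O₂) = 0.1187/4 = 0.02968 mol → 0.665 L

3.88 g Zn; 0.665 L O₂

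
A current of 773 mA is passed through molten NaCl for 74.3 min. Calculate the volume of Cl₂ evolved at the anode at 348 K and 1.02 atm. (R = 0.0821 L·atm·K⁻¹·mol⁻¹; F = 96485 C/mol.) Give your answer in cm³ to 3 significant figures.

500 cm³

Q = It = 0.773 × 4458 = 3446 C
n(e⁻) = Q/F = 3446/96485 = 0.03572 mol
2Cl⁻ → Cl₂ + 2e⁻, so n(Cl₂) = 0.03572 / 2 = 0.01786 mol
V = nRT/P = 0.01786 × 0.0821 × 348 / 1.02 = 0.5003 L
= 500 cm³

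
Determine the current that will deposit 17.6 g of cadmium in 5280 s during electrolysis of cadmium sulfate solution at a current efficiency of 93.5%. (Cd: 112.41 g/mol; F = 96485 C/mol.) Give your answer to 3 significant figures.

n(Cd) = 17.6 / 112.41 = 0.1566 mol
Cd²⁺ + 2e⁻ → Cd, so n(e⁻) = 2 × 0.1566 = 0.3132 mol
Q = 0.3132 × 96485 / 0.935 = 32320 C
I = Q / t = 32320 / 5280 s = 6.12 A

6.12 A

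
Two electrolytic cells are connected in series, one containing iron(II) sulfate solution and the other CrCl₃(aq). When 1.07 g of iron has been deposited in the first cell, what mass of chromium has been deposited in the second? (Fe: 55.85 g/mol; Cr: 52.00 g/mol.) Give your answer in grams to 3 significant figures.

0.664 g

n(Fe) = 1.07 / 55.85 = 0.01916 mol
Fe²⁺ + 2e⁻ → Fe, so n(e⁻) = 2 × 0.01916 = 0.03832 mol
The cells are in series, so the same charge (and hence the same n(e⁻) = 0.03832 mol) passes through both.
Cr³⁺ + 3e⁻ → Cr, so n(Cr) = 0.03832 / 3 = 0.01277 mol
m(Cr) = 0.01277 × 52.00 = 0.664 g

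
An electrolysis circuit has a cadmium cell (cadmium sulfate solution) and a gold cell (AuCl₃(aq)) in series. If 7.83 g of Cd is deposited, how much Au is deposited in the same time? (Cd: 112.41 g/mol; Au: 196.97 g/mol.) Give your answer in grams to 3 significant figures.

9.15 g

n(Cd) = 7.83 / 112.41 = 0.06966 mol
Cd²⁺ + 2e⁻ → Cd, so n(e⁻) = 2 × 0.06966 = 0.1393 mol
In series, the same 0.1393 mol of electrons flows through the second cell.
Au³⁺ + 3e⁻ → Au, so n(Au) = 0.1393 / 3 = 0.04643 mol
m(Au) = 0.04643 × 196.97 = 9.15 g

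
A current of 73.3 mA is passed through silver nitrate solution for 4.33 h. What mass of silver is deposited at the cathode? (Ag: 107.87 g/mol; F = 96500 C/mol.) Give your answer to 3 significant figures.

Q = 0.0733 A × 15588 s = 1143 C
n(e⁻) = Q/F = 1143/96500 = 0.01184 mol
Ag⁺ + e⁻ → Ag, so n(Ag) = 0.01184 mol
m = 0.01184 × 107.87 = 1.28 g

1.28 g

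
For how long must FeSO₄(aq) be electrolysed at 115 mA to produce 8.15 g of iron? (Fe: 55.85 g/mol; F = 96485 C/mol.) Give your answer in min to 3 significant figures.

4080 min

n(Fe) = 8.15 / 55.85 = 0.1459 mol
Fe²⁺ + 2e⁻ → Fe, so n(e⁻) = 2 × 0.1459 = 0.2918 mol
Q = 0.2918 × 96485 = 28150 C
t = Q / I = 28150 / 0.115 = 2.448×10^5 s = 4080 min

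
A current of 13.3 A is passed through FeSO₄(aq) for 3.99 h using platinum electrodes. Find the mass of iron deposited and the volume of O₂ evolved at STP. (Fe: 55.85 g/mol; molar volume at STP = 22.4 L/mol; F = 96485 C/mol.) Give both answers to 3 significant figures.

55.3 g Fe; 11.1 L O₂

Q = 13.3 × 14364 = 1.910×10^5 C; n(e⁻) = 1.910×10^5 / 96485 = 1.980 mol
Cathode: Fe²⁺ + 2e⁻ → Fe → n(Fe) = 1.980/2 = 0.9900 mol → 55.3 g
Anode: 2H₂O → O₂ + 4H⁺ + 4e⁻ → n(O₂) = 1.980/4 = 0.4950 mol → 11.1 L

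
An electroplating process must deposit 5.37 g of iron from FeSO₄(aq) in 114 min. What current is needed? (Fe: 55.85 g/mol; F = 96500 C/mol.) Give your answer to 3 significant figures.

n(Fe) = 5.37 / 55.85 = 0.09615 mol
Fe²⁺ + 2e⁻ → Fe, so n(e⁻) = 2 × 0.09615 = 0.1923 mol
Q = 0.1923 × 96500 = 18560 C
I = Q / t = 18560 / 6840 s = 2.71 A

2.71 A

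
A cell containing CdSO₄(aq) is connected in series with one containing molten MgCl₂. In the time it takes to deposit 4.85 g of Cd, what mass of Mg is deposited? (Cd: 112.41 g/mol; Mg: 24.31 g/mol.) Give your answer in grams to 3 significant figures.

n(Cd) = 4.85 / 112.41 = 0.04315 mol
Cd²⁺ + 2e⁻ → Cd, so n(e⁻) = 2 × 0.04315 = 0.08630 mol
Same current for the same time ⇒ same n(e⁻) = 0.08630 mol in both cells.
Mg²⁺ + 2e⁻ → Mg, so n(Mg) = 0.08630 / 2 = 0.04315 mol
m(Mg) = 0.04315 × 24.31 = 1.05 g

1.05 g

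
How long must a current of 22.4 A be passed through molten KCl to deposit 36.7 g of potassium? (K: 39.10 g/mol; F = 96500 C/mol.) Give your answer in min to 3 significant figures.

67.4 min

n(K) = 36.7 / 39.10 = 0.9386 mol
K⁺ + e⁻ → K, so n(e⁻) = 0.9386 mol
Q = 0.9386 × 96500 = 90570 C
t = Q / I = 90570 / 22.4 = 4043 s = 67.4 min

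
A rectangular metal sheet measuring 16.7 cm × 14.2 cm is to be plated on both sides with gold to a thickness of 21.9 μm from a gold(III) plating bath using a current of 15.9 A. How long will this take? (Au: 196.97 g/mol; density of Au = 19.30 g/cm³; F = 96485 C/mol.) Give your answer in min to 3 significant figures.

30.9 min

Plated area = 2 × 16.7 × 14.2 = 474.3 cm²
Volume = 474.3 × 21.9×10⁻⁴ cm = 1.039 cm³
m(Au) = 1.039 × 19.30 = 20.05 g
n(Au) = 20.05 / 196.97 = 0.1018 mol; n(e⁻) = 3 × 0.1018 = 0.3054 mol
Q = 0.3054 × 96485 = 29470 C
t = 29470 / 15.9 = 1853 s = 30.9 min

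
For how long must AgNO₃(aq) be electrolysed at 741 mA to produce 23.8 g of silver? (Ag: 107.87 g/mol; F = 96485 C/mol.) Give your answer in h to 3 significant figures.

7.98 h

n(Ag) = 23.8 / 107.87 = 0.2206 mol
Ag⁺ + e⁻ → Ag, so n(e⁻) = 0.2206 mol
Q = 0.2206 × 96485 = 21280 C
t = Q / I = 21280 / 0.741 = 28720 s = 7.98 h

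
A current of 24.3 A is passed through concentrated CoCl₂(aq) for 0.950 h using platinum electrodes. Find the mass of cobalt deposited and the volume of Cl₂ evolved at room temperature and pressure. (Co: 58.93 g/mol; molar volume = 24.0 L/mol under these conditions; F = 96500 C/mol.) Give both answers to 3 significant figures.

Q = 24.3 × 3420 = 83110 C; n(e⁻) = 83110 / 96500 = 0.8612 mol
Cathode: Co²⁺ + 2e⁻ → Co → n(Co) = 0.8612/2 = 0.4306 mol → 25.4 g
Anode: 2Cl⁻ → Cl₂ + 2e⁻ → n(Cl₂) = 0.8612/2 = 0.4306 mol → 10.3 L

25.4 g Co; 10.3 L Cl₂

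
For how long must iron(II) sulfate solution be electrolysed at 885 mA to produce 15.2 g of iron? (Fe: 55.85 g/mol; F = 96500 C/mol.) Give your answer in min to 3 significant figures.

n(Fe) = 15.2 / 55.85 = 0.2722 mol
Fe²⁺ + 2e⁻ → Fe, so n(e⁻) = 2 × 0.2722 = 0.5444 mol
Q = 0.5444 × 96500 = 52530 C
t = Q / I = 52530 / 0.885 = 59360 s = 989 min

989 min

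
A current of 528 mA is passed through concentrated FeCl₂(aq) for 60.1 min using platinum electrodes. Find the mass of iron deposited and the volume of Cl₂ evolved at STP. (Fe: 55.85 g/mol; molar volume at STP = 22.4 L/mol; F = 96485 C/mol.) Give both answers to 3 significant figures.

0.551 g Fe; 0.221 L Cl₂

Q = 0.528 × 3606 = 1904 C; n(e⁻) = 1904 / 96485 = 0.01973 mol
Cathode: Fe²⁺ + 2e⁻ → Fe → n(Fe) = 0.01973/2 = 0.009865 mol → 0.551 g
Anode: 2Cl⁻ → Cl₂ + 2e⁻ → n(Cl₂) = 0.01973/2 = 0.009865 mol → 0.221 L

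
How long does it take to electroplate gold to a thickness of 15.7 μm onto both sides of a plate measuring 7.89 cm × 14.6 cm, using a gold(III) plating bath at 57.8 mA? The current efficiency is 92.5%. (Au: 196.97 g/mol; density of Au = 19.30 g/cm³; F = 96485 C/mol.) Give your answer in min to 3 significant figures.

Plated area = 2 × 7.89 × 14.6 = 230.4 cm²
Volume = 230.4 × 15.7×10⁻⁴ cm = 0.3617 cm³
m(Au) = 0.3617 × 19.30 = 6.981 g
n(Au) = 6.981 / 196.97 = 0.03544 mol; n(e⁻) = 3 × 0.03544 = 0.1063 mol
Q = 0.1063 × 96485 / 0.925 = 11090 C
t = 11090 / 0.0578 = 1.919×10^5 s = 3200 min

3200 min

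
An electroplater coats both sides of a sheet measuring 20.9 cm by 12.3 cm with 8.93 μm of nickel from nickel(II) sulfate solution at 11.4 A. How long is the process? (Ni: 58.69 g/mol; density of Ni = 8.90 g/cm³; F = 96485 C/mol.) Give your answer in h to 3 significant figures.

0.327 h

Plated area = 2 × 20.9 × 12.3 = 514.1 cm²
Volume = 514.1 × 8.93×10⁻⁴ cm = 0.4591 cm³
m(Ni) = 0.4591 × 8.90 = 4.086 g
n(Ni) = 4.086 / 58.69 = 0.06962 mol; n(e⁻) = 2 × 0.06962 = 0.1392 mol
Q = 0.1392 × 96485 = 13430 C
t = 13430 / 11.4 = 1178 s = 0.327 h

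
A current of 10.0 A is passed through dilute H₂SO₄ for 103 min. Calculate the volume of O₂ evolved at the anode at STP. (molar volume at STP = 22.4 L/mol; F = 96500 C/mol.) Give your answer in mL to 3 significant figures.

Q = 10.0 A × 6180 s = 61800 C
Moles of electrons = 61800 / 96500 = 0.6404 mol
2H₂O → O₂ + 4H⁺ + 4e⁻, so n(O₂) = 0.6404 / 4 = 0.1601 mol
V = 0.1601 × 22.4 = 3.586 L
= 3590 mL

3590 mL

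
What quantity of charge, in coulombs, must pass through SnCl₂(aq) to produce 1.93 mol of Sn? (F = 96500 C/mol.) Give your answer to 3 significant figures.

3.72×10^5 C

Sn²⁺ + 2e⁻ → Sn, so n(e⁻) = 2 × 1.93 = 3.860 mol
Q = 3.860 × 96500 = 3.725×10^5 C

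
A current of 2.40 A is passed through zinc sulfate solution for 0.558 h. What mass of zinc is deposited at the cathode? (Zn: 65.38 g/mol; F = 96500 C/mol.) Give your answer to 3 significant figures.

1.63 g

Q = It = 2.40 × 2008.8 = 4821 C
n(e⁻) = Q/F = 4821/96500 = 0.04996 mol
Zn²⁺ + 2e⁻ → Zn, so n(Zn) = 0.04996 / 2 = 0.02498 mol
m = 0.02498 × 65.38 = 1.63 g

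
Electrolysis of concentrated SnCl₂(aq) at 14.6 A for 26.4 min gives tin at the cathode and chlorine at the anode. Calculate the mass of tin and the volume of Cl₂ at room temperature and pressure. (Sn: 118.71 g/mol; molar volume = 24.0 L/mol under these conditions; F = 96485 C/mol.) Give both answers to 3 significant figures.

14.2 g Sn; 2.88 L Cl₂

Q = 14.6 × 1584 = 23130 C; n(e⁻) = 23130 / 96485 = 0.2397 mol
Cathode: Sn²⁺ + 2e⁻ → Sn → n(Sn) = 0.2397/2 = 0.1199 mol → 14.2 g
Anode: 2Cl⁻ → Cl₂ + 2e⁻ → n(Cl₂) = 0.2397/2 = 0.1199 mol → 2.88 L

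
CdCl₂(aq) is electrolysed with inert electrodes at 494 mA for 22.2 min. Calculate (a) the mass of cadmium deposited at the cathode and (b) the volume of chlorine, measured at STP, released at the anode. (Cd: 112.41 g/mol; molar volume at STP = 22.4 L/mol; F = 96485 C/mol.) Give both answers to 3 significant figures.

Q = 0.494 × 1332 = 658.0 C; n(e⁻) = 658.0 / 96485 = 0.006820 mol
Cathode: Cd²⁺ + 2e⁻ → Cd → n(Cd) = 0.006820/2 = 0.003410 mol → 0.383 g
Anode: 2Cl⁻ → Cl₂ + 2e⁻ → n(Cl₂) = 0.006820/2 = 0.003410 mol → 0.0764 L

0.383 g Cd; 0.0764 L Cl₂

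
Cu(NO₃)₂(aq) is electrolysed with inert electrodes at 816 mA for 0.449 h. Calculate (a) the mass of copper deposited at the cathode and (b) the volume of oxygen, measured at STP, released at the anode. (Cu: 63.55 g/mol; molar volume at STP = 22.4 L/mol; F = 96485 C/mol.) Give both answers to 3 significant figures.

Q = 0.816 × 1616.4 = 1319 C; n(e⁻) = 1319 / 96485 = 0.01367 mol
Cathode: Cu²⁺ + 2e⁻ → Cu → n(Cu) = 0.01367/2 = 0.006835 mol → 0.434 g
Anode: 2H₂O → O₂ + 4H⁺ + 4e⁻ → n(O₂) = 0.01367/4 = 0.003418 mol → 0.0766 L

0.434 g Cu; 0.0766 L O₂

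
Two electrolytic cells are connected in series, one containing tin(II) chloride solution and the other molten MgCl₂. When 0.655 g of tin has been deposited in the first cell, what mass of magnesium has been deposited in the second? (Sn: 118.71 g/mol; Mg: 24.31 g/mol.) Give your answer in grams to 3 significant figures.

n(Sn) = 0.655 / 118.71 = 0.005518 mol
Sn²⁺ + 2e⁻ → Sn, so n(e⁻) = 2 × 0.005518 = 0.01104 mol
Same current for the same time ⇒ same n(e⁻) = 0.01104 mol in both cells.
Mg²⁺ + 2e⁻ → Mg, so n(Mg) = 0.01104 / 2 = 0.005520 mol
m(Mg) = 0.005520 × 24.31 = 0.134 g

0.134 g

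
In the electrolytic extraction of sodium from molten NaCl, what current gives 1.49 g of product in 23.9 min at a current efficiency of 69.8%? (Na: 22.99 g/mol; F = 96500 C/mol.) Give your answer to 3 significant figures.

n(Na) = 1.49 / 22.99 = 0.06481 mol
Na⁺ + e⁻ → Na, so n(e⁻) = 0.06481 mol
Q = 0.06481 × 96500 / 0.698 = 8960 C
I = Q / t = 8960 / 1434 s = 6.25 A

6.25 A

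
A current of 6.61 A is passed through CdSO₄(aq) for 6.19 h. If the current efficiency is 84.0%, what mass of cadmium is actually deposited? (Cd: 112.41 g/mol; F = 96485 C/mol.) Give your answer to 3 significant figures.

72.1 g

Q = 6.61 × 22284 = 1.473×10^5 C
n(e⁻) = 1.473×10^5 / 96485 = 1.527 mol
Cd²⁺ + 2e⁻ → Cd, so theoretical m(Cd) = 0.7635 × 112.41 = 85.83 g
Actual mass = 84.0% × 85.83 = 72.1 g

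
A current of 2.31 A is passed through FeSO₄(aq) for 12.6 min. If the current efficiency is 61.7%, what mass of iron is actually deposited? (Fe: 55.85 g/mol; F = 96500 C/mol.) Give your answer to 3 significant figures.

Q = 2.31 × 756 = 1746 C
n(e⁻) = 1746 / 96500 = 0.01809 mol
Fe²⁺ + 2e⁻ → Fe, so theoretical m(Fe) = 0.009045 × 55.85 = 0.5052 g
Actual mass = 61.7% × 0.5052 = 0.312 g

0.312 g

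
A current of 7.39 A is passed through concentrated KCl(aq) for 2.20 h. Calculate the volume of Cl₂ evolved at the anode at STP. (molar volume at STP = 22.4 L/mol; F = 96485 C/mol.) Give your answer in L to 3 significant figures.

6.79 L

Q = It = 7.39 × 7920 = 58530 C
Moles of electrons = 58530 / 96485 = 0.6066 mol
2Cl⁻ → Cl₂ + 2e⁻, so n(Cl₂) = 0.6066 / 2 = 0.3033 mol
V = 0.3033 × 22.4 = 6.794 L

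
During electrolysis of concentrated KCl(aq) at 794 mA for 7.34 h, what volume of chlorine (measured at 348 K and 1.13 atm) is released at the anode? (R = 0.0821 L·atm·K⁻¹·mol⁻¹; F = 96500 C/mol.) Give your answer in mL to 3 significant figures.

Q = 0.794 A × 26424 s = 20980 C
n(e⁻) = 20980 / 96500 = 0.2174 mol
2Cl⁻ → Cl₂ + 2e⁻, so n(Cl₂) = 0.2174 / 2 = 0.1087 mol
V = nRT/P = 0.1087 × 0.0821 × 348 / 1.13 = 2.748 L
= 2750 mL

2750 mL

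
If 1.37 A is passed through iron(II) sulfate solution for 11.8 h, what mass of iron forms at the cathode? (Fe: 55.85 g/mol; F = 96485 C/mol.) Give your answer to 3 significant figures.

16.8 g

Q = It = 1.37 × 42480 = 58200 C
Moles of electrons = 58200 / 96485 = 0.6032 mol
Fe²⁺ + 2e⁻ → Fe, so n(Fe) = 0.6032 / 2 = 0.3016 mol
m = 0.3016 × 55.85 = 16.8 g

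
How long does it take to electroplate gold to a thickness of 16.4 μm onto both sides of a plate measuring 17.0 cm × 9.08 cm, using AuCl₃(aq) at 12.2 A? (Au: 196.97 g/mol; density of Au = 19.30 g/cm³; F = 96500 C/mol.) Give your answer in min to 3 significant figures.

19.6 min

Plated area = 2 × 17.0 × 9.08 = 308.7 cm²
Volume = 308.7 × 16.4×10⁻⁴ cm = 0.5063 cm³
m(Au) = 0.5063 × 19.30 = 9.772 g
n(Au) = 9.772 / 196.97 = 0.04961 mol; n(e⁻) = 3 × 0.04961 = 0.1488 mol
Q = 0.1488 × 96500 = 14360 C
t = 14360 / 12.2 = 1177 s = 19.6 min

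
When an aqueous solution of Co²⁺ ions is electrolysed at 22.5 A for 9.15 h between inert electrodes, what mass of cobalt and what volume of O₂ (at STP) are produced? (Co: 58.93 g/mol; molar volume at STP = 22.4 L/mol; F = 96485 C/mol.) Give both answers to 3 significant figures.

226 g Co; 43.0 L O₂

Q = 22.5 × 32940 = 7.412×10^5 C; n(e⁻) = 7.412×10^5 / 96485 = 7.682 mol
Cathode: Co²⁺ + 2e⁻ → Co → n(Co) = 7.682/2 = 3.841 mol → 226 g
Anode: 2H₂O → O₂ + 4H⁺ + 4e⁻ → n(O₂) = 7.682/4 = 1.921 mol → 43.0 L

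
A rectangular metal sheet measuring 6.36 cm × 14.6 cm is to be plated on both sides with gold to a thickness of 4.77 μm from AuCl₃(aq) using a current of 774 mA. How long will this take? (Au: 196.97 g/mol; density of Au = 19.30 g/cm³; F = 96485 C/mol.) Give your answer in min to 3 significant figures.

Plated area = 2 × 6.36 × 14.6 = 185.7 cm²
Volume = 185.7 × 4.77×10⁻⁴ cm = 0.08858 cm³
m(Au) = 0.08858 × 19.30 = 1.710 g
n(Au) = 1.710 / 196.97 = 0.008682 mol; n(e⁻) = 3 × 0.008682 = 0.02605 mol
Q = 0.02605 × 96485 = 2513 C
t = 2513 / 0.774 = 3247 s = 54.1 min

54.1 min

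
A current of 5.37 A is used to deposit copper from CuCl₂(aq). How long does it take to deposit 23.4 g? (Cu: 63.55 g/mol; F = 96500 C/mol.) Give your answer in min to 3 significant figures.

n(Cu) = 23.4 / 63.55 = 0.3682 mol
Cu²⁺ + 2e⁻ → Cu, so n(e⁻) = 2 × 0.3682 = 0.7364 mol
Q = 0.7364 × 96500 = 71060 C
t = Q / I = 71060 / 5.37 = 13230 s = 221 min

221 min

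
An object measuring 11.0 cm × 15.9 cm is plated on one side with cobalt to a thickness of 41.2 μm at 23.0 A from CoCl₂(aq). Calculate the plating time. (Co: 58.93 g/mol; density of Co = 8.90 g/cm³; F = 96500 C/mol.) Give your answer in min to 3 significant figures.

Plated area = 11.0 × 15.9 = 174.9 cm²
Volume = 174.9 × 41.2×10⁻⁴ cm = 0.7206 cm³
m(Co) = 0.7206 × 8.90 = 6.413 g
n(Co) = 6.413 / 58.93 = 0.1088 mol; n(e⁻) = 2 × 0.1088 = 0.2176 mol
Q = 0.2176 × 96500 = 21000 C
t = 21000 / 23.0 = 913.0 s = 15.2 min

15.2 min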